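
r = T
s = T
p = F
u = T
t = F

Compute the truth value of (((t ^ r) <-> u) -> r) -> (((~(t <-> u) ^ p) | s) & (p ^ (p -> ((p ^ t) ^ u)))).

t ^ r = F ^ T = T
(t ^ r) <-> u = T <-> T = T
((t ^ r) <-> u) -> r = T -> T = T
t <-> u = F <-> T = F
~(t <-> u) = ~F = T
~(t <-> u) ^ p = T ^ F = T
(~(t <-> u) ^ p) | s = T | T = T
p ^ t = F ^ F = F
(p ^ t) ^ u = F ^ T = T
p -> ((p ^ t) ^ u) = F -> T = T
p ^ (p -> ((p ^ t) ^ u)) = F ^ T = T
((~(t <-> u) ^ p) | s) & (p ^ (p -> ((p ^ t) ^ u))) = T & T = T
(((t ^ r) <-> u) -> r) -> (((~(t <-> u) ^ p) | s) & (p ^ (p -> ((p ^ t) ^ u)))) = T -> T = T

T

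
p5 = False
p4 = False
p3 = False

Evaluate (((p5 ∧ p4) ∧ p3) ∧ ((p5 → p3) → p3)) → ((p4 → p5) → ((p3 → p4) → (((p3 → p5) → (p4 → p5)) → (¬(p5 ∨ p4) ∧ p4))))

p5 ∧ p4 = False ∧ False = False
(p5 ∧ p4) ∧ p3 = False ∧ False = False
p5 → p3 = False → False = True
(p5 → p3) → p3 = True → False = False
((p5 ∧ p4) ∧ p3) ∧ ((p5 → p3) → p3) = False ∧ False = False
p4 → p5 = False → False = True
p3 → p4 = False → False = True
p3 → p5 = False → False = True
p4 → p5 = False → False = True
(p3 → p5) → (p4 → p5) = True → True = True
p5 ∨ p4 = False ∨ False = False
¬(p5 ∨ p4) = ¬False = True
¬(p5 ∨ p4) ∧ p4 = True ∧ False = False
((p3 → p5) → (p4 → p5)) → (¬(p5 ∨ p4) ∧ p4) = True → False = False
(p3 → p4) → (((p3 → p5) → (p4 → p5)) → (¬(p5 ∨ p4) ∧ p4)) = True → False = False
(p4 → p5) → ((p3 → p4) → (((p3 → p5) → (p4 → p5)) → (¬(p5 ∨ p4) ∧ p4))) = True → False = False
(((p5 ∧ p4) ∧ p3) ∧ ((p5 → p3) → p3)) → ((p4 → p5) → ((p3 → p4) → (((p3 → p5) → (p4 → p5)) → (¬(p5 ∨ p4) ∧ p4)))) = False → False = True

True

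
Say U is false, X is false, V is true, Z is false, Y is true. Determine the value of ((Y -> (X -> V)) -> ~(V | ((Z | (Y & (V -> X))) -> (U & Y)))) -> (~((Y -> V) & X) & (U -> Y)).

T

X -> V = F -> T = T
Y -> (X -> V) = T -> T = T
V -> X = T -> F = F
Y & (V -> X) = T & F = F
Z | (Y & (V -> X)) = F | F = F
U & Y = F & T = F
(Z | (Y & (V -> X))) -> (U & Y) = F -> F = T
V | ((Z | (Y & (V -> X))) -> (U & Y)) = T | T = T
~(V | ((Z | (Y & (V -> X))) -> (U & Y))) = ~T = F
(Y -> (X -> V)) -> ~(V | ((Z | (Y & (V -> X))) -> (U & Y))) = T -> F = F
Y -> V = T -> T = T
(Y -> V) & X = T & F = F
~((Y -> V) & X) = ~F = T
U -> Y = F -> T = T
~((Y -> V) & X) & (U -> Y) = T & T = T
((Y -> (X -> V)) -> ~(V | ((Z | (Y & (V -> X))) -> (U & Y)))) -> (~((Y -> V) & X) & (U -> Y)) = F -> T = T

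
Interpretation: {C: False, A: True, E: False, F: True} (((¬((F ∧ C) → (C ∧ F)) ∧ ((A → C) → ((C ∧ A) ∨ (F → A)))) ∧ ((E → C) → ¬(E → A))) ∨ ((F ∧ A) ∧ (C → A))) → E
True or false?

False

F ∧ C = True ∧ False = False
C ∧ F = False ∧ True = False
(F ∧ C) → (C ∧ F) = False → False = True
¬((F ∧ C) → (C ∧ F)) = ¬True = False
A → C = True → False = False
C ∧ A = False ∧ True = False
F → A = True → True = True
(C ∧ A) ∨ (F → A) = False ∨ True = True
(A → C) → ((C ∧ A) ∨ (F → A)) = False → True = True
¬((F ∧ C) → (C ∧ F)) ∧ ((A → C) → ((C ∧ A) ∨ (F → A))) = False ∧ True = False
E → C = False → False = True
E → A = False → True = True
¬(E → A) = ¬True = False
(E → C) → ¬(E → A) = True → False = False
(¬((F ∧ C) → (C ∧ F)) ∧ ((A → C) → ((C ∧ A) ∨ (F → A)))) ∧ ((E → C) → ¬(E → A)) = False ∧ False = False
F ∧ A = True ∧ True = True
C → A = False → True = True
(F ∧ A) ∧ (C → A) = True ∧ True = True
((¬((F ∧ C) → (C ∧ F)) ∧ ((A → C) → ((C ∧ A) ∨ (F → A)))) ∧ ((E → C) → ¬(E → A))) ∨ ((F ∧ A) ∧ (C → A)) = False ∨ True = True
(((¬((F ∧ C) → (C ∧ F)) ∧ ((A → C) → ((C ∧ A) ∨ (F → A)))) ∧ ((E → C) → ¬(E → A))) ∨ ((F ∧ A) ∧ (C → A))) → E = True → False = False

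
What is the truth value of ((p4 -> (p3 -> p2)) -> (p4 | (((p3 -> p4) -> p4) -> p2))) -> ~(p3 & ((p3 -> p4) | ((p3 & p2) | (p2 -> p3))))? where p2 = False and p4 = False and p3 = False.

True

p3 -> p2 = False -> False = True
p4 -> (p3 -> p2) = False -> True = True
p3 -> p4 = False -> False = True
(p3 -> p4) -> p4 = True -> False = False
((p3 -> p4) -> p4) -> p2 = False -> False = True
p4 | (((p3 -> p4) -> p4) -> p2) = False | True = True
(p4 -> (p3 -> p2)) -> (p4 | (((p3 -> p4) -> p4) -> p2)) = True -> True = True
p3 -> p4 = False -> False = True
p3 & p2 = False & False = False
p2 -> p3 = False -> False = True
(p3 & p2) | (p2 -> p3) = False | True = True
(p3 -> p4) | ((p3 & p2) | (p2 -> p3)) = True | True = True
p3 & ((p3 -> p4) | ((p3 & p2) | (p2 -> p3))) = False & True = False
~(p3 & ((p3 -> p4) | ((p3 & p2) | (p2 -> p3)))) = ~False = True
((p4 -> (p3 -> p2)) -> (p4 | (((p3 -> p4) -> p4) -> p2))) -> ~(p3 & ((p3 -> p4) | ((p3 & p2) | (p2 -> p3)))) = True -> True = True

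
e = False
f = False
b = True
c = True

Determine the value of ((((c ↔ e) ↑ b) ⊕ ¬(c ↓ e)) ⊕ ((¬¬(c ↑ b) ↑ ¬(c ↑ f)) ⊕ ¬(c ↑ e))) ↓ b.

False

c ↔ e = True ↔ False = False
(c ↔ e) ↑ b = False ↑ True = True
c ↓ e = True ↓ False = False
¬(c ↓ e) = ¬False = True
((c ↔ e) ↑ b) ⊕ ¬(c ↓ e) = True ⊕ True = False
c ↑ b = True ↑ True = False
¬(c ↑ b) = ¬False = True
¬¬(c ↑ b) = ¬True = False
c ↑ f = True ↑ False = True
¬(c ↑ f) = ¬True = False
¬¬(c ↑ b) ↑ ¬(c ↑ f) = False ↑ False = True
c ↑ e = True ↑ False = True
¬(c ↑ e) = ¬True = False
(¬¬(c ↑ b) ↑ ¬(c ↑ f)) ⊕ ¬(c ↑ e) = True ⊕ False = True
(((c ↔ e) ↑ b) ⊕ ¬(c ↓ e)) ⊕ ((¬¬(c ↑ b) ↑ ¬(c ↑ f)) ⊕ ¬(c ↑ e)) = False ⊕ True = True
((((c ↔ e) ↑ b) ⊕ ¬(c ↓ e)) ⊕ ((¬¬(c ↑ b) ↑ ¬(c ↑ f)) ⊕ ¬(c ↑ e))) ↓ b = True ↓ True = False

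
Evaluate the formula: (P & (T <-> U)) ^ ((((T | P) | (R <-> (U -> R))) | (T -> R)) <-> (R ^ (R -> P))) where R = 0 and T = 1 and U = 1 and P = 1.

Substituting R=0, T=1, U=1, P=1:
T <-> U = 1 <-> 1 = 1
P & (T <-> U) = 1 & 1 = 1
T | P = 1 | 1 = 1
U -> R = 1 -> 0 = 0
R <-> (U -> R) = 0 <-> 0 = 1
(T | P) | (R <-> (U -> R)) = 1 | 1 = 1
T -> R = 1 -> 0 = 0
((T | P) | (R <-> (U -> R))) | (T -> R) = 1 | 0 = 1
R -> P = 0 -> 1 = 1
R ^ (R -> P) = 0 ^ 1 = 1
(((T | P) | (R <-> (U -> R))) | (T -> R)) <-> (R ^ (R -> P)) = 1 <-> 1 = 1
(P & (T <-> U)) ^ ((((T | P) | (R <-> (U -> R))) | (T -> R)) <-> (R ^ (R -> P))) = 1 ^ 1 = 0

0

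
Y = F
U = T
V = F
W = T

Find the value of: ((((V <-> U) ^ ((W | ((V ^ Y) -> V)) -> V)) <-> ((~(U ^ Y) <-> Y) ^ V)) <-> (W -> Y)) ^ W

F

V <-> U = F <-> T = F
V ^ Y = F ^ F = F
(V ^ Y) -> V = F -> F = T
W | ((V ^ Y) -> V) = T | T = T
(W | ((V ^ Y) -> V)) -> V = T -> F = F
(V <-> U) ^ ((W | ((V ^ Y) -> V)) -> V) = F ^ F = F
U ^ Y = T ^ F = T
~(U ^ Y) = ~T = F
~(U ^ Y) <-> Y = F <-> F = T
(~(U ^ Y) <-> Y) ^ V = T ^ F = T
((V <-> U) ^ ((W | ((V ^ Y) -> V)) -> V)) <-> ((~(U ^ Y) <-> Y) ^ V) = F <-> T = F
W -> Y = T -> F = F
(((V <-> U) ^ ((W | ((V ^ Y) -> V)) -> V)) <-> ((~(U ^ Y) <-> Y) ^ V)) <-> (W -> Y) = F <-> F = T
((((V <-> U) ^ ((W | ((V ^ Y) -> V)) -> V)) <-> ((~(U ^ Y) <-> Y) ^ V)) <-> (W -> Y)) ^ W = T ^ T = F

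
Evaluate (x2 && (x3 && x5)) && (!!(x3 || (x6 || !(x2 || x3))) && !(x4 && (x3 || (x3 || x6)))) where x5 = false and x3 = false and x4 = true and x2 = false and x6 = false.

x3 && x5 = false && false = false
x2 && (x3 && x5) = false && false = false
x2 || x3 = false || false = false
!(x2 || x3) = !false = true
x6 || !(x2 || x3) = false || true = true
x3 || (x6 || !(x2 || x3)) = false || true = true
!(x3 || (x6 || !(x2 || x3))) = !true = false
!!(x3 || (x6 || !(x2 || x3))) = !false = true
x3 || x6 = false || false = false
x3 || (x3 || x6) = false || false = false
x4 && (x3 || (x3 || x6)) = true && false = false
!(x4 && (x3 || (x3 || x6))) = !false = true
!!(x3 || (x6 || !(x2 || x3))) && !(x4 && (x3 || (x3 || x6))) = true && true = true
(x2 && (x3 && x5)) && (!!(x3 || (x6 || !(x2 || x3))) && !(x4 && (x3 || (x3 || x6)))) = false && true = false

false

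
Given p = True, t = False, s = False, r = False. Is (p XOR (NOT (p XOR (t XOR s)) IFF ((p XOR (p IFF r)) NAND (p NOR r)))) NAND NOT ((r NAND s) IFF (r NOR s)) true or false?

True

t XOR s = False XOR False = False
p XOR (t XOR s) = True XOR False = True
NOT (p XOR (t XOR s)) = NOT True = False
p IFF r = True IFF False = False
p XOR (p IFF r) = True XOR False = True
p NOR r = True NOR False = False
(p XOR (p IFF r)) NAND (p NOR r) = True NAND False = True
NOT (p XOR (t XOR s)) IFF ((p XOR (p IFF r)) NAND (p NOR r)) = False IFF True = False
p XOR (NOT (p XOR (t XOR s)) IFF ((p XOR (p IFF r)) NAND (p NOR r))) = True XOR False = True
r NAND s = False NAND False = True
r NOR s = False NOR False = True
(r NAND s) IFF (r NOR s) = True IFF True = True
NOT ((r NAND s) IFF (r NOR s)) = NOT True = False
(p XOR (NOT (p XOR (t XOR s)) IFF ((p XOR (p IFF r)) NAND (p NOR r)))) NAND NOT ((r NAND s) IFF (r NOR s)) = True NAND False = True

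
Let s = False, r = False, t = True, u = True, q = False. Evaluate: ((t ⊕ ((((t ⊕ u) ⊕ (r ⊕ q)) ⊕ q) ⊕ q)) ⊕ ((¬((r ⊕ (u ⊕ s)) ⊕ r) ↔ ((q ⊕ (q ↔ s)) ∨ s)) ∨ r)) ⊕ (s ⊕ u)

t ⊕ u = True ⊕ True = False
r ⊕ q = False ⊕ False = False
(t ⊕ u) ⊕ (r ⊕ q) = False ⊕ False = False
((t ⊕ u) ⊕ (r ⊕ q)) ⊕ q = False ⊕ False = False
(((t ⊕ u) ⊕ (r ⊕ q)) ⊕ q) ⊕ q = False ⊕ False = False
t ⊕ ((((t ⊕ u) ⊕ (r ⊕ q)) ⊕ q) ⊕ q) = True ⊕ False = True
u ⊕ s = True ⊕ False = True
r ⊕ (u ⊕ s) = False ⊕ True = True
(r ⊕ (u ⊕ s)) ⊕ r = True ⊕ False = True
¬((r ⊕ (u ⊕ s)) ⊕ r) = ¬True = False
q ↔ s = False ↔ False = True
q ⊕ (q ↔ s) = False ⊕ True = True
(q ⊕ (q ↔ s)) ∨ s = True ∨ False = True
¬((r ⊕ (u ⊕ s)) ⊕ r) ↔ ((q ⊕ (q ↔ s)) ∨ s) = False ↔ True = False
(¬((r ⊕ (u ⊕ s)) ⊕ r) ↔ ((q ⊕ (q ↔ s)) ∨ s)) ∨ r = False ∨ False = False
(t ⊕ ((((t ⊕ u) ⊕ (r ⊕ q)) ⊕ q) ⊕ q)) ⊕ ((¬((r ⊕ (u ⊕ s)) ⊕ r) ↔ ((q ⊕ (q ↔ s)) ∨ s)) ∨ r) = True ⊕ False = True
s ⊕ u = False ⊕ True = True
((t ⊕ ((((t ⊕ u) ⊕ (r ⊕ q)) ⊕ q) ⊕ q)) ⊕ ((¬((r ⊕ (u ⊕ s)) ⊕ r) ↔ ((q ⊕ (q ↔ s)) ∨ s)) ∨ r)) ⊕ (s ⊕ u) = True ⊕ True = False

False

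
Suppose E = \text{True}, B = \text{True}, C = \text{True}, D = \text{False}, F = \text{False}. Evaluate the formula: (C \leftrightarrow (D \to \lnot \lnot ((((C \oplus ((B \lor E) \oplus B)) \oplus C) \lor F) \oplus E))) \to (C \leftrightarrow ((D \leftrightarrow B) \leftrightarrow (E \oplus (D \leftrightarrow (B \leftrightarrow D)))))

\text{True}

B \lor E = \text{True} \lor \text{True} = \text{True}
(B \lor E) \oplus B = \text{True} \oplus \text{True} = \text{False}
C \oplus ((B \lor E) \oplus B) = \text{True} \oplus \text{False} = \text{True}
(C \oplus ((B \lor E) \oplus B)) \oplus C = \text{True} \oplus \text{True} = \text{False}
((C \oplus ((B \lor E) \oplus B)) \oplus C) \lor F = \text{False} \lor \text{False} = \text{False}
(((C \oplus ((B \lor E) \oplus B)) \oplus C) \lor F) \oplus E = \text{False} \oplus \text{True} = \text{True}
\lnot ((((C \oplus ((B \lor E) \oplus B)) \oplus C) \lor F) \oplus E) = \lnot \text{True} = \text{False}
\lnot \lnot ((((C \oplus ((B \lor E) \oplus B)) \oplus C) \lor F) \oplus E) = \lnot \text{False} = \text{True}
D \to \lnot \lnot ((((C \oplus ((B \lor E) \oplus B)) \oplus C) \lor F) \oplus E) = \text{False} \to \text{True} = \text{True}
C \leftrightarrow (D \to \lnot \lnot ((((C \oplus ((B \lor E) \oplus B)) \oplus C) \lor F) \oplus E)) = \text{True} \leftrightarrow \text{True} = \text{True}
D \leftrightarrow B = \text{False} \leftrightarrow \text{True} = \text{False}
B \leftrightarrow D = \text{True} \leftrightarrow \text{False} = \text{False}
D \leftrightarrow (B \leftrightarrow D) = \text{False} \leftrightarrow \text{False} = \text{True}
E \oplus (D \leftrightarrow (B \leftrightarrow D)) = \text{True} \oplus \text{True} = \text{False}
(D \leftrightarrow B) \leftrightarrow (E \oplus (D \leftrightarrow (B \leftrightarrow D))) = \text{False} \leftrightarrow \text{False} = \text{True}
C \leftrightarrow ((D \leftrightarrow B) \leftrightarrow (E \oplus (D \leftrightarrow (B \leftrightarrow D)))) = \text{True} \leftrightarrow \text{True} = \text{True}
(C \leftrightarrow (D \to \lnot \lnot ((((C \oplus ((B \lor E) \oplus B)) \oplus C) \lor F) \oplus E))) \to (C \leftrightarrow ((D \leftrightarrow B) \leftrightarrow (E \oplus (D \leftrightarrow (B \leftrightarrow D))))) = \text{True} \to \text{True} = \text{True}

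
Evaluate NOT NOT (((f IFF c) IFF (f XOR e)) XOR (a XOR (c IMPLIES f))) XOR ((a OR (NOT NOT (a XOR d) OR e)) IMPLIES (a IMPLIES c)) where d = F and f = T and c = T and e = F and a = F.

Substituting d=F, f=T, c=T, e=F, a=F:
f IFF c = T IFF T = T
f XOR e = T XOR F = T
(f IFF c) IFF (f XOR e) = T IFF T = T
c IMPLIES f = T IMPLIES T = T
a XOR (c IMPLIES f) = F XOR T = T
((f IFF c) IFF (f XOR e)) XOR (a XOR (c IMPLIES f)) = T XOR T = F
NOT (((f IFF c) IFF (f XOR e)) XOR (a XOR (c IMPLIES f))) = NOT F = T
NOT NOT (((f IFF c) IFF (f XOR e)) XOR (a XOR (c IMPLIES f))) = NOT T = F
a XOR d = F XOR F = F
NOT (a XOR d) = NOT F = T
NOT NOT (a XOR d) = NOT T = F
NOT NOT (a XOR d) OR e = F OR F = F
a OR (NOT NOT (a XOR d) OR e) = F OR F = F
a IMPLIES c = F IMPLIES T = T
(a OR (NOT NOT (a XOR d) OR e)) IMPLIES (a IMPLIES c) = F IMPLIES T = T
NOT NOT (((f IFF c) IFF (f XOR e)) XOR (a XOR (c IMPLIES f))) XOR ((a OR (NOT NOT (a XOR d) OR e)) IMPLIES (a IMPLIES c)) = F XOR T = T

T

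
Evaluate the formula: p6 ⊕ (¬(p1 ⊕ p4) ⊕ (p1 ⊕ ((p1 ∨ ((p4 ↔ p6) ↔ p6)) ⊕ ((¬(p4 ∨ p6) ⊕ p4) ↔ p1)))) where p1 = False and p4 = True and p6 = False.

p1 ⊕ p4 = False ⊕ True = True
¬(p1 ⊕ p4) = ¬True = False
p4 ↔ p6 = True ↔ False = False
(p4 ↔ p6) ↔ p6 = False ↔ False = True
p1 ∨ ((p4 ↔ p6) ↔ p6) = False ∨ True = True
p4 ∨ p6 = True ∨ False = True
¬(p4 ∨ p6) = ¬True = False
¬(p4 ∨ p6) ⊕ p4 = False ⊕ True = True
(¬(p4 ∨ p6) ⊕ p4) ↔ p1 = True ↔ False = False
(p1 ∨ ((p4 ↔ p6) ↔ p6)) ⊕ ((¬(p4 ∨ p6) ⊕ p4) ↔ p1) = True ⊕ False = True
p1 ⊕ ((p1 ∨ ((p4 ↔ p6) ↔ p6)) ⊕ ((¬(p4 ∨ p6) ⊕ p4) ↔ p1)) = False ⊕ True = True
¬(p1 ⊕ p4) ⊕ (p1 ⊕ ((p1 ∨ ((p4 ↔ p6) ↔ p6)) ⊕ ((¬(p4 ∨ p6) ⊕ p4) ↔ p1))) = False ⊕ True = True
p6 ⊕ (¬(p1 ⊕ p4) ⊕ (p1 ⊕ ((p1 ∨ ((p4 ↔ p6) ↔ p6)) ⊕ ((¬(p4 ∨ p6) ⊕ p4) ↔ p1)))) = False ⊕ True = True

True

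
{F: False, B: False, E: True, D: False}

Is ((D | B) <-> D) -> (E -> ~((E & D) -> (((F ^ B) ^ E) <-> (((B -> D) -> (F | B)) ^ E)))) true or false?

Substituting F=False, B=False, E=True, D=False:
D | B = False | False = False
(D | B) <-> D = False <-> False = True
E & D = True & False = False
F ^ B = False ^ False = False
(F ^ B) ^ E = False ^ True = True
B -> D = False -> False = True
F | B = False | False = False
(B -> D) -> (F | B) = True -> False = False
((B -> D) -> (F | B)) ^ E = False ^ True = True
((F ^ B) ^ E) <-> (((B -> D) -> (F | B)) ^ E) = True <-> True = True
(E & D) -> (((F ^ B) ^ E) <-> (((B -> D) -> (F | B)) ^ E)) = False -> True = True
~((E & D) -> (((F ^ B) ^ E) <-> (((B -> D) -> (F | B)) ^ E))) = ~True = False
E -> ~((E & D) -> (((F ^ B) ^ E) <-> (((B -> D) -> (F | B)) ^ E))) = True -> False = False
((D | B) <-> D) -> (E -> ~((E & D) -> (((F ^ B) ^ E) <-> (((B -> D) -> (F | B)) ^ E)))) = True -> False = False

False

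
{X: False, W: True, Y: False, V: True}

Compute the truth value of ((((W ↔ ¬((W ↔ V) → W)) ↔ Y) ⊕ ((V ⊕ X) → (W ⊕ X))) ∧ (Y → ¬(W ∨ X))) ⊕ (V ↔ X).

W ↔ V = True ↔ True = True
(W ↔ V) → W = True → True = True
¬((W ↔ V) → W) = ¬True = False
W ↔ ¬((W ↔ V) → W) = True ↔ False = False
(W ↔ ¬((W ↔ V) → W)) ↔ Y = False ↔ False = True
V ⊕ X = True ⊕ False = True
W ⊕ X = True ⊕ False = True
(V ⊕ X) → (W ⊕ X) = True → True = True
((W ↔ ¬((W ↔ V) → W)) ↔ Y) ⊕ ((V ⊕ X) → (W ⊕ X)) = True ⊕ True = False
W ∨ X = True ∨ False = True
¬(W ∨ X) = ¬True = False
Y → ¬(W ∨ X) = False → False = True
(((W ↔ ¬((W ↔ V) → W)) ↔ Y) ⊕ ((V ⊕ X) → (W ⊕ X))) ∧ (Y → ¬(W ∨ X)) = False ∧ True = False
V ↔ X = True ↔ False = False
((((W ↔ ¬((W ↔ V) → W)) ↔ Y) ⊕ ((V ⊕ X) → (W ⊕ X))) ∧ (Y → ¬(W ∨ X))) ⊕ (V ↔ X) = False ⊕ False = False

False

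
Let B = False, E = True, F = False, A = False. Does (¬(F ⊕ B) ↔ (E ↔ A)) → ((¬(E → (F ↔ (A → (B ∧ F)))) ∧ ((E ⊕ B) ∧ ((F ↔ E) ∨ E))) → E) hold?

F ⊕ B = False ⊕ False = False
¬(F ⊕ B) = ¬False = True
E ↔ A = True ↔ False = False
¬(F ⊕ B) ↔ (E ↔ A) = True ↔ False = False
B ∧ F = False ∧ False = False
A → (B ∧ F) = False → False = True
F ↔ (A → (B ∧ F)) = False ↔ True = False
E → (F ↔ (A → (B ∧ F))) = True → False = False
¬(E → (F ↔ (A → (B ∧ F)))) = ¬False = True
E ⊕ B = True ⊕ False = True
F ↔ E = False ↔ True = False
(F ↔ E) ∨ E = False ∨ True = True
(E ⊕ B) ∧ ((F ↔ E) ∨ E) = True ∧ True = True
¬(E → (F ↔ (A → (B ∧ F)))) ∧ ((E ⊕ B) ∧ ((F ↔ E) ∨ E)) = True ∧ True = True
(¬(E → (F ↔ (A → (B ∧ F)))) ∧ ((E ⊕ B) ∧ ((F ↔ E) ∨ E))) → E = True → True = True
(¬(F ⊕ B) ↔ (E ↔ A)) → ((¬(E → (F ↔ (A → (B ∧ F)))) ∧ ((E ⊕ B) ∧ ((F ↔ E) ∨ E))) → E) = False → True = True

True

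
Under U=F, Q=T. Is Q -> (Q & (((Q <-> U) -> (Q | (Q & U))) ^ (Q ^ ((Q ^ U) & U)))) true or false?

Substituting U=F, Q=T:
Q <-> U = T <-> F = F
Q & U = T & F = F
Q | (Q & U) = T | F = T
(Q <-> U) -> (Q | (Q & U)) = F -> T = T
Q ^ U = T ^ F = T
(Q ^ U) & U = T & F = F
Q ^ ((Q ^ U) & U) = T ^ F = T
((Q <-> U) -> (Q | (Q & U))) ^ (Q ^ ((Q ^ U) & U)) = T ^ T = F
Q & (((Q <-> U) -> (Q | (Q & U))) ^ (Q ^ ((Q ^ U) & U))) = T & F = F
Q -> (Q & (((Q <-> U) -> (Q | (Q & U))) ^ (Q ^ ((Q ^ U) & U)))) = T -> F = F

F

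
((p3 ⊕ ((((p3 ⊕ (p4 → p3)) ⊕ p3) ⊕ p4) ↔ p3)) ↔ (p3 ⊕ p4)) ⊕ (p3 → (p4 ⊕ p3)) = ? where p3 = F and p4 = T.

p4 → p3 = T → F = F
p3 ⊕ (p4 → p3) = F ⊕ F = F
(p3 ⊕ (p4 → p3)) ⊕ p3 = F ⊕ F = F
((p3 ⊕ (p4 → p3)) ⊕ p3) ⊕ p4 = F ⊕ T = T
(((p3 ⊕ (p4 → p3)) ⊕ p3) ⊕ p4) ↔ p3 = T ↔ F = F
p3 ⊕ ((((p3 ⊕ (p4 → p3)) ⊕ p3) ⊕ p4) ↔ p3) = F ⊕ F = F
p3 ⊕ p4 = F ⊕ T = T
(p3 ⊕ ((((p3 ⊕ (p4 → p3)) ⊕ p3) ⊕ p4) ↔ p3)) ↔ (p3 ⊕ p4) = F ↔ T = F
p4 ⊕ p3 = T ⊕ F = T
p3 → (p4 ⊕ p3) = F → T = T
((p3 ⊕ ((((p3 ⊕ (p4 → p3)) ⊕ p3) ⊕ p4) ↔ p3)) ↔ (p3 ⊕ p4)) ⊕ (p3 → (p4 ⊕ p3)) = F ⊕ T = T

T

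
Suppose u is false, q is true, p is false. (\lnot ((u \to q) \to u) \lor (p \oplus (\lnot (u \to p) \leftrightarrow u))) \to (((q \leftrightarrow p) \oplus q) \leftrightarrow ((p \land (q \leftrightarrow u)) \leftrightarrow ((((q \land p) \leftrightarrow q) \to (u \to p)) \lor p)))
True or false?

F

Substituting u=F, q=T, p=F:
u \to q = F \to T = T
(u \to q) \to u = T \to F = F
\lnot ((u \to q) \to u) = \lnot F = T
u \to p = F \to F = T
\lnot (u \to p) = \lnot T = F
\lnot (u \to p) \leftrightarrow u = F \leftrightarrow F = T
p \oplus (\lnot (u \to p) \leftrightarrow u) = F \oplus T = T
\lnot ((u \to q) \to u) \lor (p \oplus (\lnot (u \to p) \leftrightarrow u)) = T \lor T = T
q \leftrightarrow p = T \leftrightarrow F = F
(q \leftrightarrow p) \oplus q = F \oplus T = T
q \leftrightarrow u = T \leftrightarrow F = F
p \land (q \leftrightarrow u) = F \land F = F
q \land p = T \land F = F
(q \land p) \leftrightarrow q = F \leftrightarrow T = F
u \to p = F \to F = T
((q \land p) \leftrightarrow q) \to (u \to p) = F \to T = T
(((q \land p) \leftrightarrow q) \to (u \to p)) \lor p = T \lor F = T
(p \land (q \leftrightarrow u)) \leftrightarrow ((((q \land p) \leftrightarrow q) \to (u \to p)) \lor p) = F \leftrightarrow T = F
((q \leftrightarrow p) \oplus q) \leftrightarrow ((p \land (q \leftrightarrow u)) \leftrightarrow ((((q \land p) \leftrightarrow q) \to (u \to p)) \lor p)) = T \leftrightarrow F = F
(\lnot ((u \to q) \to u) \lor (p \oplus (\lnot (u \to p) \leftrightarrow u))) \to (((q \leftrightarrow p) \oplus q) \leftrightarrow ((p \land (q \leftrightarrow u)) \leftrightarrow ((((q \land p) \leftrightarrow q) \to (u \to p)) \lor p))) = T \to F = F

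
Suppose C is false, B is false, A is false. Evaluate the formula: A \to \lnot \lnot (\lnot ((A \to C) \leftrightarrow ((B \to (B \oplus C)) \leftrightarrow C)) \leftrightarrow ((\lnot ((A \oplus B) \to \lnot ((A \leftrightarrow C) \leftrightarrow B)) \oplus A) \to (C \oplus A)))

T

A \to C = F \to F = T
B \oplus C = F \oplus F = F
B \to (B \oplus C) = F \to F = T
(B \to (B \oplus C)) \leftrightarrow C = T \leftrightarrow F = F
(A \to C) \leftrightarrow ((B \to (B \oplus C)) \leftrightarrow C) = T \leftrightarrow F = F
\lnot ((A \to C) \leftrightarrow ((B \to (B \oplus C)) \leftrightarrow C)) = \lnot F = T
A \oplus B = F \oplus F = F
A \leftrightarrow C = F \leftrightarrow F = T
(A \leftrightarrow C) \leftrightarrow B = T \leftrightarrow F = F
\lnot ((A \leftrightarrow C) \leftrightarrow B) = \lnot F = T
(A \oplus B) \to \lnot ((A \leftrightarrow C) \leftrightarrow B) = F \to T = T
\lnot ((A \oplus B) \to \lnot ((A \leftrightarrow C) \leftrightarrow B)) = \lnot T = F
\lnot ((A \oplus B) \to \lnot ((A \leftrightarrow C) \leftrightarrow B)) \oplus A = F \oplus F = F
C \oplus A = F \oplus F = F
(\lnot ((A \oplus B) \to \lnot ((A \leftrightarrow C) \leftrightarrow B)) \oplus A) \to (C \oplus A) = F \to F = T
\lnot ((A \to C) \leftrightarrow ((B \to (B \oplus C)) \leftrightarrow C)) \leftrightarrow ((\lnot ((A \oplus B) \to \lnot ((A \leftrightarrow C) \leftrightarrow B)) \oplus A) \to (C \oplus A)) = T \leftrightarrow T = T
\lnot (\lnot ((A \to C) \leftrightarrow ((B \to (B \oplus C)) \leftrightarrow C)) \leftrightarrow ((\lnot ((A \oplus B) \to \lnot ((A \leftrightarrow C) \leftrightarrow B)) \oplus A) \to (C \oplus A))) = \lnot T = F
\lnot \lnot (\lnot ((A \to C) \leftrightarrow ((B \to (B \oplus C)) \leftrightarrow C)) \leftrightarrow ((\lnot ((A \oplus B) \to \lnot ((A \leftrightarrow C) \leftrightarrow B)) \oplus A) \to (C \oplus A))) = \lnot F = T
A \to \lnot \lnot (\lnot ((A \to C) \leftrightarrow ((B \to (B \oplus C)) \leftrightarrow C)) \leftrightarrow ((\lnot ((A \oplus B) \to \lnot ((A \leftrightarrow C) \leftrightarrow B)) \oplus A) \to (C \oplus A))) = F \to T = T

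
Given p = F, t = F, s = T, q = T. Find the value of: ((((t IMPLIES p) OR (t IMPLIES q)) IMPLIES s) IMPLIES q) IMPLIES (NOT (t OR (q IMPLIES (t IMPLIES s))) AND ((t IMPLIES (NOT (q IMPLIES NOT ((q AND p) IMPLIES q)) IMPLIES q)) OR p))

t IMPLIES p = F IMPLIES F = T
t IMPLIES q = F IMPLIES T = T
(t IMPLIES p) OR (t IMPLIES q) = T OR T = T
((t IMPLIES p) OR (t IMPLIES q)) IMPLIES s = T IMPLIES T = T
(((t IMPLIES p) OR (t IMPLIES q)) IMPLIES s) IMPLIES q = T IMPLIES T = T
t IMPLIES s = F IMPLIES T = T
q IMPLIES (t IMPLIES s) = T IMPLIES T = T
t OR (q IMPLIES (t IMPLIES s)) = F OR T = T
NOT (t OR (q IMPLIES (t IMPLIES s))) = NOT T = F
q AND p = T AND F = F
(q AND p) IMPLIES q = F IMPLIES T = T
NOT ((q AND p) IMPLIES q) = NOT T = F
q IMPLIES NOT ((q AND p) IMPLIES q) = T IMPLIES F = F
NOT (q IMPLIES NOT ((q AND p) IMPLIES q)) = NOT F = T
NOT (q IMPLIES NOT ((q AND p) IMPLIES q)) IMPLIES q = T IMPLIES T = T
t IMPLIES (NOT (q IMPLIES NOT ((q AND p) IMPLIES q)) IMPLIES q) = F IMPLIES T = T
(t IMPLIES (NOT (q IMPLIES NOT ((q AND p) IMPLIES q)) IMPLIES q)) OR p = T OR F = T
NOT (t OR (q IMPLIES (t IMPLIES s))) AND ((t IMPLIES (NOT (q IMPLIES NOT ((q AND p) IMPLIES q)) IMPLIES q)) OR p) = F AND T = F
((((t IMPLIES p) OR (t IMPLIES q)) IMPLIES s) IMPLIES q) IMPLIES (NOT (t OR (q IMPLIES (t IMPLIES s))) AND ((t IMPLIES (NOT (q IMPLIES NOT ((q AND p) IMPLIES q)) IMPLIES q)) OR p)) = T IMPLIES F = F

F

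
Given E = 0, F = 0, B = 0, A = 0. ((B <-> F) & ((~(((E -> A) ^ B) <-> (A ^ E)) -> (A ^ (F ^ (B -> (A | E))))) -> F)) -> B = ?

B <-> F = 0 <-> 0 = 1
E -> A = 0 -> 0 = 1
(E -> A) ^ B = 1 ^ 0 = 1
A ^ E = 0 ^ 0 = 0
((E -> A) ^ B) <-> (A ^ E) = 1 <-> 0 = 0
~(((E -> A) ^ B) <-> (A ^ E)) = ~0 = 1
A | E = 0 | 0 = 0
B -> (A | E) = 0 -> 0 = 1
F ^ (B -> (A | E)) = 0 ^ 1 = 1
A ^ (F ^ (B -> (A | E))) = 0 ^ 1 = 1
~(((E -> A) ^ B) <-> (A ^ E)) -> (A ^ (F ^ (B -> (A | E)))) = 1 -> 1 = 1
(~(((E -> A) ^ B) <-> (A ^ E)) -> (A ^ (F ^ (B -> (A | E))))) -> F = 1 -> 0 = 0
(B <-> F) & ((~(((E -> A) ^ B) <-> (A ^ E)) -> (A ^ (F ^ (B -> (A | E))))) -> F) = 1 & 0 = 0
((B <-> F) & ((~(((E -> A) ^ B) <-> (A ^ E)) -> (A ^ (F ^ (B -> (A | E))))) -> F)) -> B = 0 -> 0 = 1

1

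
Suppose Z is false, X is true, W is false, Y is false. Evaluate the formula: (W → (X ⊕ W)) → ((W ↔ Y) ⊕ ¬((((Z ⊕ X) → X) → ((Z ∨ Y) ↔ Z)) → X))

T

X ⊕ W = T ⊕ F = T
W → (X ⊕ W) = F → T = T
W ↔ Y = F ↔ F = T
Z ⊕ X = F ⊕ T = T
(Z ⊕ X) → X = T → T = T
Z ∨ Y = F ∨ F = F
(Z ∨ Y) ↔ Z = F ↔ F = T
((Z ⊕ X) → X) → ((Z ∨ Y) ↔ Z) = T → T = T
(((Z ⊕ X) → X) → ((Z ∨ Y) ↔ Z)) → X = T → T = T
¬((((Z ⊕ X) → X) → ((Z ∨ Y) ↔ Z)) → X) = ¬T = F
(W ↔ Y) ⊕ ¬((((Z ⊕ X) → X) → ((Z ∨ Y) ↔ Z)) → X) = T ⊕ F = T
(W → (X ⊕ W)) → ((W ↔ Y) ⊕ ¬((((Z ⊕ X) → X) → ((Z ∨ Y) ↔ Z)) → X)) = T → T = T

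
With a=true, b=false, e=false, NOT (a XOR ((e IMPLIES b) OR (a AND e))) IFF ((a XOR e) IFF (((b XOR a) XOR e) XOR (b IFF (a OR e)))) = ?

true

e IMPLIES b = false IMPLIES false = true
a AND e = true AND false = false
(e IMPLIES b) OR (a AND e) = true OR false = true
a XOR ((e IMPLIES b) OR (a AND e)) = true XOR true = false
NOT (a XOR ((e IMPLIES b) OR (a AND e))) = NOT false = true
a XOR e = true XOR false = true
b XOR a = false XOR true = true
(b XOR a) XOR e = true XOR false = true
a OR e = true OR false = true
b IFF (a OR e) = false IFF true = false
((b XOR a) XOR e) XOR (b IFF (a OR e)) = true XOR false = true
(a XOR e) IFF (((b XOR a) XOR e) XOR (b IFF (a OR e))) = true IFF true = true
NOT (a XOR ((e IMPLIES b) OR (a AND e))) IFF ((a XOR e) IFF (((b XOR a) XOR e) XOR (b IFF (a OR e)))) = true IFF true = true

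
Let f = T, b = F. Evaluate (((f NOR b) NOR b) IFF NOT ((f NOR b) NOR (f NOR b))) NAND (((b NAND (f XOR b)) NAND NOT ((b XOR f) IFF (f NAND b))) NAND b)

f NOR b = T NOR F = F
(f NOR b) NOR b = F NOR F = T
f NOR b = T NOR F = F
f NOR b = T NOR F = F
(f NOR b) NOR (f NOR b) = F NOR F = T
NOT ((f NOR b) NOR (f NOR b)) = NOT T = F
((f NOR b) NOR b) IFF NOT ((f NOR b) NOR (f NOR b)) = T IFF F = F
f XOR b = T XOR F = T
b NAND (f XOR b) = F NAND T = T
b XOR f = F XOR T = T
f NAND b = T NAND F = T
(b XOR f) IFF (f NAND b) = T IFF T = T
NOT ((b XOR f) IFF (f NAND b)) = NOT T = F
(b NAND (f XOR b)) NAND NOT ((b XOR f) IFF (f NAND b)) = T NAND F = T
((b NAND (f XOR b)) NAND NOT ((b XOR f) IFF (f NAND b))) NAND b = T NAND F = T
(((f NOR b) NOR b) IFF NOT ((f NOR b) NOR (f NOR b))) NAND (((b NAND (f XOR b)) NAND NOT ((b XOR f) IFF (f NAND b))) NAND b) = F NAND T = T

T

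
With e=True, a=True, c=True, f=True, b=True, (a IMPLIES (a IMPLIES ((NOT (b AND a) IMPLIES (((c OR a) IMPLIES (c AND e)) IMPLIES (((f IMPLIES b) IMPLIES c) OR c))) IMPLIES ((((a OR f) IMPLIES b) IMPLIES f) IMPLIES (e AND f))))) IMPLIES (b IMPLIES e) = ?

b AND a = True AND True = True
NOT (b AND a) = NOT True = False
c OR a = True OR True = True
c AND e = True AND True = True
(c OR a) IMPLIES (c AND e) = True IMPLIES True = True
f IMPLIES b = True IMPLIES True = True
(f IMPLIES b) IMPLIES c = True IMPLIES True = True
((f IMPLIES b) IMPLIES c) OR c = True OR True = True
((c OR a) IMPLIES (c AND e)) IMPLIES (((f IMPLIES b) IMPLIES c) OR c) = True IMPLIES True = True
NOT (b AND a) IMPLIES (((c OR a) IMPLIES (c AND e)) IMPLIES (((f IMPLIES b) IMPLIES c) OR c)) = False IMPLIES True = True
a OR f = True OR True = True
(a OR f) IMPLIES b = True IMPLIES True = True
((a OR f) IMPLIES b) IMPLIES f = True IMPLIES True = True
e AND f = True AND True = True
(((a OR f) IMPLIES b) IMPLIES f) IMPLIES (e AND f) = True IMPLIES True = True
(NOT (b AND a) IMPLIES (((c OR a) IMPLIES (c AND e)) IMPLIES (((f IMPLIES b) IMPLIES c) OR c))) IMPLIES ((((a OR f) IMPLIES b) IMPLIES f) IMPLIES (e AND f)) = True IMPLIES True = True
a IMPLIES ((NOT (b AND a) IMPLIES (((c OR a) IMPLIES (c AND e)) IMPLIES (((f IMPLIES b) IMPLIES c) OR c))) IMPLIES ((((a OR f) IMPLIES b) IMPLIES f) IMPLIES (e AND f))) = True IMPLIES True = True
a IMPLIES (a IMPLIES ((NOT (b AND a) IMPLIES (((c OR a) IMPLIES (c AND e)) IMPLIES (((f IMPLIES b) IMPLIES c) OR c))) IMPLIES ((((a OR f) IMPLIES b) IMPLIES f) IMPLIES (e AND f)))) = True IMPLIES True = True
b IMPLIES e = True IMPLIES True = True
(a IMPLIES (a IMPLIES ((NOT (b AND a) IMPLIES (((c OR a) IMPLIES (c AND e)) IMPLIES (((f IMPLIES b) IMPLIES c) OR c))) IMPLIES ((((a OR f) IMPLIES b) IMPLIES f) IMPLIES (e AND f))))) IMPLIES (b IMPLIES e) = True IMPLIES True = True

True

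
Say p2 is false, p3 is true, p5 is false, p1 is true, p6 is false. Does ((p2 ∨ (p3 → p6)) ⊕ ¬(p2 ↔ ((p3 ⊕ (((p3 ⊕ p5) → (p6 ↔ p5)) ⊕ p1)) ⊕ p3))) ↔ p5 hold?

T

p3 → p6 = T → F = F
p2 ∨ (p3 → p6) = F ∨ F = F
p3 ⊕ p5 = T ⊕ F = T
p6 ↔ p5 = F ↔ F = T
(p3 ⊕ p5) → (p6 ↔ p5) = T → T = T
((p3 ⊕ p5) → (p6 ↔ p5)) ⊕ p1 = T ⊕ T = F
p3 ⊕ (((p3 ⊕ p5) → (p6 ↔ p5)) ⊕ p1) = T ⊕ F = T
(p3 ⊕ (((p3 ⊕ p5) → (p6 ↔ p5)) ⊕ p1)) ⊕ p3 = T ⊕ T = F
p2 ↔ ((p3 ⊕ (((p3 ⊕ p5) → (p6 ↔ p5)) ⊕ p1)) ⊕ p3) = F ↔ F = T
¬(p2 ↔ ((p3 ⊕ (((p3 ⊕ p5) → (p6 ↔ p5)) ⊕ p1)) ⊕ p3)) = ¬T = F
(p2 ∨ (p3 → p6)) ⊕ ¬(p2 ↔ ((p3 ⊕ (((p3 ⊕ p5) → (p6 ↔ p5)) ⊕ p1)) ⊕ p3)) = F ⊕ F = F
((p2 ∨ (p3 → p6)) ⊕ ¬(p2 ↔ ((p3 ⊕ (((p3 ⊕ p5) → (p6 ↔ p5)) ⊕ p1)) ⊕ p3))) ↔ p5 = F ↔ F = T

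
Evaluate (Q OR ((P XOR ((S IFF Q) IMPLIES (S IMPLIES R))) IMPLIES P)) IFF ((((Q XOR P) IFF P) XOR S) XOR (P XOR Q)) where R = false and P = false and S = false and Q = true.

S IFF Q = false IFF true = false
S IMPLIES R = false IMPLIES false = true
(S IFF Q) IMPLIES (S IMPLIES R) = false IMPLIES true = true
P XOR ((S IFF Q) IMPLIES (S IMPLIES R)) = false XOR true = true
(P XOR ((S IFF Q) IMPLIES (S IMPLIES R))) IMPLIES P = true IMPLIES false = false
Q OR ((P XOR ((S IFF Q) IMPLIES (S IMPLIES R))) IMPLIES P) = true OR false = true
Q XOR P = true XOR false = true
(Q XOR P) IFF P = true IFF false = false
((Q XOR P) IFF P) XOR S = false XOR false = false
P XOR Q = false XOR true = true
(((Q XOR P) IFF P) XOR S) XOR (P XOR Q) = false XOR true = true
(Q OR ((P XOR ((S IFF Q) IMPLIES (S IMPLIES R))) IMPLIES P)) IFF ((((Q XOR P) IFF P) XOR S) XOR (P XOR Q)) = true IFF true = true

true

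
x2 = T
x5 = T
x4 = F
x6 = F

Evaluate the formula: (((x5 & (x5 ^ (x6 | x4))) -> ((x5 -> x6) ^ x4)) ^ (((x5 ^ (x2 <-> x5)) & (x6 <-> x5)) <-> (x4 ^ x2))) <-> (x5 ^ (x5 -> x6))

x6 | x4 = F | F = F
x5 ^ (x6 | x4) = T ^ F = T
x5 & (x5 ^ (x6 | x4)) = T & T = T
x5 -> x6 = T -> F = F
(x5 -> x6) ^ x4 = F ^ F = F
(x5 & (x5 ^ (x6 | x4))) -> ((x5 -> x6) ^ x4) = T -> F = F
x2 <-> x5 = T <-> T = T
x5 ^ (x2 <-> x5) = T ^ T = F
x6 <-> x5 = F <-> T = F
(x5 ^ (x2 <-> x5)) & (x6 <-> x5) = F & F = F
x4 ^ x2 = F ^ T = T
((x5 ^ (x2 <-> x5)) & (x6 <-> x5)) <-> (x4 ^ x2) = F <-> T = F
((x5 & (x5 ^ (x6 | x4))) -> ((x5 -> x6) ^ x4)) ^ (((x5 ^ (x2 <-> x5)) & (x6 <-> x5)) <-> (x4 ^ x2)) = F ^ F = F
x5 -> x6 = T -> F = F
x5 ^ (x5 -> x6) = T ^ F = T
(((x5 & (x5 ^ (x6 | x4))) -> ((x5 -> x6) ^ x4)) ^ (((x5 ^ (x2 <-> x5)) & (x6 <-> x5)) <-> (x4 ^ x2))) <-> (x5 ^ (x5 -> x6)) = F <-> T = F

F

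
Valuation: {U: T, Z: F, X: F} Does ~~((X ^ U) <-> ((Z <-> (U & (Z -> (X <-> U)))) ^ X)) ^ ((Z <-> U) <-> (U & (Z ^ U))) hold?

X ^ U = F ^ T = T
X <-> U = F <-> T = F
Z -> (X <-> U) = F -> F = T
U & (Z -> (X <-> U)) = T & T = T
Z <-> (U & (Z -> (X <-> U))) = F <-> T = F
(Z <-> (U & (Z -> (X <-> U)))) ^ X = F ^ F = F
(X ^ U) <-> ((Z <-> (U & (Z -> (X <-> U)))) ^ X) = T <-> F = F
~((X ^ U) <-> ((Z <-> (U & (Z -> (X <-> U)))) ^ X)) = ~F = T
~~((X ^ U) <-> ((Z <-> (U & (Z -> (X <-> U)))) ^ X)) = ~T = F
Z <-> U = F <-> T = F
Z ^ U = F ^ T = T
U & (Z ^ U) = T & T = T
(Z <-> U) <-> (U & (Z ^ U)) = F <-> T = F
~~((X ^ U) <-> ((Z <-> (U & (Z -> (X <-> U)))) ^ X)) ^ ((Z <-> U) <-> (U & (Z ^ U))) = F ^ F = F

F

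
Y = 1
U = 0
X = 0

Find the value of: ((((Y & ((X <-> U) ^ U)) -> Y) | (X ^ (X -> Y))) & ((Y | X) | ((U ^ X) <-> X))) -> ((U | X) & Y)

X <-> U = 0 <-> 0 = 1
(X <-> U) ^ U = 1 ^ 0 = 1
Y & ((X <-> U) ^ U) = 1 & 1 = 1
(Y & ((X <-> U) ^ U)) -> Y = 1 -> 1 = 1
X -> Y = 0 -> 1 = 1
X ^ (X -> Y) = 0 ^ 1 = 1
((Y & ((X <-> U) ^ U)) -> Y) | (X ^ (X -> Y)) = 1 | 1 = 1
Y | X = 1 | 0 = 1
U ^ X = 0 ^ 0 = 0
(U ^ X) <-> X = 0 <-> 0 = 1
(Y | X) | ((U ^ X) <-> X) = 1 | 1 = 1
(((Y & ((X <-> U) ^ U)) -> Y) | (X ^ (X -> Y))) & ((Y | X) | ((U ^ X) <-> X)) = 1 & 1 = 1
U | X = 0 | 0 = 0
(U | X) & Y = 0 & 1 = 0
((((Y & ((X <-> U) ^ U)) -> Y) | (X ^ (X -> Y))) & ((Y | X) | ((U ^ X) <-> X))) -> ((U | X) & Y) = 1 -> 0 = 0

0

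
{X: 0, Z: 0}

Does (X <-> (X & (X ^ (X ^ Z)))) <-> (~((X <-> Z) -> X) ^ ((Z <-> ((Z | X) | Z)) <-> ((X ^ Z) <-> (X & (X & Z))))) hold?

0

X ^ Z = 0 ^ 0 = 0
X ^ (X ^ Z) = 0 ^ 0 = 0
X & (X ^ (X ^ Z)) = 0 & 0 = 0
X <-> (X & (X ^ (X ^ Z))) = 0 <-> 0 = 1
X <-> Z = 0 <-> 0 = 1
(X <-> Z) -> X = 1 -> 0 = 0
~((X <-> Z) -> X) = ~0 = 1
Z | X = 0 | 0 = 0
(Z | X) | Z = 0 | 0 = 0
Z <-> ((Z | X) | Z) = 0 <-> 0 = 1
X ^ Z = 0 ^ 0 = 0
X & Z = 0 & 0 = 0
X & (X & Z) = 0 & 0 = 0
(X ^ Z) <-> (X & (X & Z)) = 0 <-> 0 = 1
(Z <-> ((Z | X) | Z)) <-> ((X ^ Z) <-> (X & (X & Z))) = 1 <-> 1 = 1
~((X <-> Z) -> X) ^ ((Z <-> ((Z | X) | Z)) <-> ((X ^ Z) <-> (X & (X & Z)))) = 1 ^ 1 = 0
(X <-> (X & (X ^ (X ^ Z)))) <-> (~((X <-> Z) -> X) ^ ((Z <-> ((Z | X) | Z)) <-> ((X ^ Z) <-> (X & (X & Z))))) = 1 <-> 0 = 0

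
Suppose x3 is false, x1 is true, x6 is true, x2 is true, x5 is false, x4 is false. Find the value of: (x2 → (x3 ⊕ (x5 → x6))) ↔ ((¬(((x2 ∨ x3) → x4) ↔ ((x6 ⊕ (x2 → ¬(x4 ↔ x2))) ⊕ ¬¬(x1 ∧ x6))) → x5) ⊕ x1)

Substituting x3=F, x1=T, x6=T, x2=T, x5=F, x4=F:
x5 → x6 = F → T = T
x3 ⊕ (x5 → x6) = F ⊕ T = T
x2 → (x3 ⊕ (x5 → x6)) = T → T = T
x2 ∨ x3 = T ∨ F = T
(x2 ∨ x3) → x4 = T → F = F
x4 ↔ x2 = F ↔ T = F
¬(x4 ↔ x2) = ¬F = T
x2 → ¬(x4 ↔ x2) = T → T = T
x6 ⊕ (x2 → ¬(x4 ↔ x2)) = T ⊕ T = F
x1 ∧ x6 = T ∧ T = T
¬(x1 ∧ x6) = ¬T = F
¬¬(x1 ∧ x6) = ¬F = T
(x6 ⊕ (x2 → ¬(x4 ↔ x2))) ⊕ ¬¬(x1 ∧ x6) = F ⊕ T = T
((x2 ∨ x3) → x4) ↔ ((x6 ⊕ (x2 → ¬(x4 ↔ x2))) ⊕ ¬¬(x1 ∧ x6)) = F ↔ T = F
¬(((x2 ∨ x3) → x4) ↔ ((x6 ⊕ (x2 → ¬(x4 ↔ x2))) ⊕ ¬¬(x1 ∧ x6))) = ¬F = T
¬(((x2 ∨ x3) → x4) ↔ ((x6 ⊕ (x2 → ¬(x4 ↔ x2))) ⊕ ¬¬(x1 ∧ x6))) → x5 = T → F = F
(¬(((x2 ∨ x3) → x4) ↔ ((x6 ⊕ (x2 → ¬(x4 ↔ x2))) ⊕ ¬¬(x1 ∧ x6))) → x5) ⊕ x1 = F ⊕ T = T
(x2 → (x3 ⊕ (x5 → x6))) ↔ ((¬(((x2 ∨ x3) → x4) ↔ ((x6 ⊕ (x2 → ¬(x4 ↔ x2))) ⊕ ¬¬(x1 ∧ x6))) → x5) ⊕ x1) = T ↔ T = T

T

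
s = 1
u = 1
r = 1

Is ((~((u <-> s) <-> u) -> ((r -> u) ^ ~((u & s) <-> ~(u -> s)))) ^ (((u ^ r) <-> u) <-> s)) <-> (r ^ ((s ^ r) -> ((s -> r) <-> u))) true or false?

0

u <-> s = 1 <-> 1 = 1
(u <-> s) <-> u = 1 <-> 1 = 1
~((u <-> s) <-> u) = ~1 = 0
r -> u = 1 -> 1 = 1
u & s = 1 & 1 = 1
u -> s = 1 -> 1 = 1
~(u -> s) = ~1 = 0
(u & s) <-> ~(u -> s) = 1 <-> 0 = 0
~((u & s) <-> ~(u -> s)) = ~0 = 1
(r -> u) ^ ~((u & s) <-> ~(u -> s)) = 1 ^ 1 = 0
~((u <-> s) <-> u) -> ((r -> u) ^ ~((u & s) <-> ~(u -> s))) = 0 -> 0 = 1
u ^ r = 1 ^ 1 = 0
(u ^ r) <-> u = 0 <-> 1 = 0
((u ^ r) <-> u) <-> s = 0 <-> 1 = 0
(~((u <-> s) <-> u) -> ((r -> u) ^ ~((u & s) <-> ~(u -> s)))) ^ (((u ^ r) <-> u) <-> s) = 1 ^ 0 = 1
s ^ r = 1 ^ 1 = 0
s -> r = 1 -> 1 = 1
(s -> r) <-> u = 1 <-> 1 = 1
(s ^ r) -> ((s -> r) <-> u) = 0 -> 1 = 1
r ^ ((s ^ r) -> ((s -> r) <-> u)) = 1 ^ 1 = 0
((~((u <-> s) <-> u) -> ((r -> u) ^ ~((u & s) <-> ~(u -> s)))) ^ (((u ^ r) <-> u) <-> s)) <-> (r ^ ((s ^ r) -> ((s -> r) <-> u))) = 1 <-> 0 = 0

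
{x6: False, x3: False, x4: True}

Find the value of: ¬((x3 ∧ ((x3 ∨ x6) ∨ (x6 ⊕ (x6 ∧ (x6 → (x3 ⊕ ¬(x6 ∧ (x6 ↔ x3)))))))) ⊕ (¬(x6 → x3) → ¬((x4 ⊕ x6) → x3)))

x3 ∨ x6 = False ∨ False = False
x6 ↔ x3 = False ↔ False = True
x6 ∧ (x6 ↔ x3) = False ∧ True = False
¬(x6 ∧ (x6 ↔ x3)) = ¬False = True
x3 ⊕ ¬(x6 ∧ (x6 ↔ x3)) = False ⊕ True = True
x6 → (x3 ⊕ ¬(x6 ∧ (x6 ↔ x3))) = False → True = True
x6 ∧ (x6 → (x3 ⊕ ¬(x6 ∧ (x6 ↔ x3)))) = False ∧ True = False
x6 ⊕ (x6 ∧ (x6 → (x3 ⊕ ¬(x6 ∧ (x6 ↔ x3))))) = False ⊕ False = False
(x3 ∨ x6) ∨ (x6 ⊕ (x6 ∧ (x6 → (x3 ⊕ ¬(x6 ∧ (x6 ↔ x3)))))) = False ∨ False = False
x3 ∧ ((x3 ∨ x6) ∨ (x6 ⊕ (x6 ∧ (x6 → (x3 ⊕ ¬(x6 ∧ (x6 ↔ x3))))))) = False ∧ False = False
x6 → x3 = False → False = True
¬(x6 → x3) = ¬True = False
x4 ⊕ x6 = True ⊕ False = True
(x4 ⊕ x6) → x3 = True → False = False
¬((x4 ⊕ x6) → x3) = ¬False = True
¬(x6 → x3) → ¬((x4 ⊕ x6) → x3) = False → True = True
(x3 ∧ ((x3 ∨ x6) ∨ (x6 ⊕ (x6 ∧ (x6 → (x3 ⊕ ¬(x6 ∧ (x6 ↔ x3)))))))) ⊕ (¬(x6 → x3) → ¬((x4 ⊕ x6) → x3)) = False ⊕ True = True
¬((x3 ∧ ((x3 ∨ x6) ∨ (x6 ⊕ (x6 ∧ (x6 → (x3 ⊕ ¬(x6 ∧ (x6 ↔ x3)))))))) ⊕ (¬(x6 → x3) → ¬((x4 ⊕ x6) → x3))) = ¬True = False

False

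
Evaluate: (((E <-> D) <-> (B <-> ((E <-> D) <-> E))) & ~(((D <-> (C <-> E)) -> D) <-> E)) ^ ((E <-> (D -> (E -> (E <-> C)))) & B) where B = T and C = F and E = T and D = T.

F

E <-> D = T <-> T = T
E <-> D = T <-> T = T
(E <-> D) <-> E = T <-> T = T
B <-> ((E <-> D) <-> E) = T <-> T = T
(E <-> D) <-> (B <-> ((E <-> D) <-> E)) = T <-> T = T
C <-> E = F <-> T = F
D <-> (C <-> E) = T <-> F = F
(D <-> (C <-> E)) -> D = F -> T = T
((D <-> (C <-> E)) -> D) <-> E = T <-> T = T
~(((D <-> (C <-> E)) -> D) <-> E) = ~T = F
((E <-> D) <-> (B <-> ((E <-> D) <-> E))) & ~(((D <-> (C <-> E)) -> D) <-> E) = T & F = F
E <-> C = T <-> F = F
E -> (E <-> C) = T -> F = F
D -> (E -> (E <-> C)) = T -> F = F
E <-> (D -> (E -> (E <-> C))) = T <-> F = F
(E <-> (D -> (E -> (E <-> C)))) & B = F & T = F
(((E <-> D) <-> (B <-> ((E <-> D) <-> E))) & ~(((D <-> (C <-> E)) -> D) <-> E)) ^ ((E <-> (D -> (E -> (E <-> C)))) & B) = F ^ F = F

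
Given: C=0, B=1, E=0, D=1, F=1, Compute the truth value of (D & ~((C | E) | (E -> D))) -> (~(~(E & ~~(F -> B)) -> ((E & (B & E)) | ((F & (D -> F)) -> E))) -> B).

Substituting C=0, B=1, E=0, D=1, F=1:
C | E = 0 | 0 = 0
E -> D = 0 -> 1 = 1
(C | E) | (E -> D) = 0 | 1 = 1
~((C | E) | (E -> D)) = ~1 = 0
D & ~((C | E) | (E -> D)) = 1 & 0 = 0
F -> B = 1 -> 1 = 1
~(F -> B) = ~1 = 0
~~(F -> B) = ~0 = 1
E & ~~(F -> B) = 0 & 1 = 0
~(E & ~~(F -> B)) = ~0 = 1
B & E = 1 & 0 = 0
E & (B & E) = 0 & 0 = 0
D -> F = 1 -> 1 = 1
F & (D -> F) = 1 & 1 = 1
(F & (D -> F)) -> E = 1 -> 0 = 0
(E & (B & E)) | ((F & (D -> F)) -> E) = 0 | 0 = 0
~(E & ~~(F -> B)) -> ((E & (B & E)) | ((F & (D -> F)) -> E)) = 1 -> 0 = 0
~(~(E & ~~(F -> B)) -> ((E & (B & E)) | ((F & (D -> F)) -> E))) = ~0 = 1
~(~(E & ~~(F -> B)) -> ((E & (B & E)) | ((F & (D -> F)) -> E))) -> B = 1 -> 1 = 1
(D & ~((C | E) | (E -> D))) -> (~(~(E & ~~(F -> B)) -> ((E & (B & E)) | ((F & (D -> F)) -> E))) -> B) = 0 -> 1 = 1

1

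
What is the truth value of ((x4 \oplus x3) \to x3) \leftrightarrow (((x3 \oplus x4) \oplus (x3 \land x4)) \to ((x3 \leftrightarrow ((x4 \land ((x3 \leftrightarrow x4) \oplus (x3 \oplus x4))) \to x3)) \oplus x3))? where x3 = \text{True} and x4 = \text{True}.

\text{False}

x4 \oplus x3 = \text{True} \oplus \text{True} = \text{False}
(x4 \oplus x3) \to x3 = \text{False} \to \text{True} = \text{True}
x3 \oplus x4 = \text{True} \oplus \text{True} = \text{False}
x3 \land x4 = \text{True} \land \text{True} = \text{True}
(x3 \oplus x4) \oplus (x3 \land x4) = \text{False} \oplus \text{True} = \text{True}
x3 \leftrightarrow x4 = \text{True} \leftrightarrow \text{True} = \text{True}
x3 \oplus x4 = \text{True} \oplus \text{True} = \text{False}
(x3 \leftrightarrow x4) \oplus (x3 \oplus x4) = \text{True} \oplus \text{False} = \text{True}
x4 \land ((x3 \leftrightarrow x4) \oplus (x3 \oplus x4)) = \text{True} \land \text{True} = \text{True}
(x4 \land ((x3 \leftrightarrow x4) \oplus (x3 \oplus x4))) \to x3 = \text{True} \to \text{True} = \text{True}
x3 \leftrightarrow ((x4 \land ((x3 \leftrightarrow x4) \oplus (x3 \oplus x4))) \to x3) = \text{True} \leftrightarrow \text{True} = \text{True}
(x3 \leftrightarrow ((x4 \land ((x3 \leftrightarrow x4) \oplus (x3 \oplus x4))) \to x3)) \oplus x3 = \text{True} \oplus \text{True} = \text{False}
((x3 \oplus x4) \oplus (x3 \land x4)) \to ((x3 \leftrightarrow ((x4 \land ((x3 \leftrightarrow x4) \oplus (x3 \oplus x4))) \to x3)) \oplus x3) = \text{True} \to \text{False} = \text{False}
((x4 \oplus x3) \to x3) \leftrightarrow (((x3 \oplus x4) \oplus (x3 \land x4)) \to ((x3 \leftrightarrow ((x4 \land ((x3 \leftrightarrow x4) \oplus (x3 \oplus x4))) \to x3)) \oplus x3)) = \text{True} \leftrightarrow \text{False} = \text{False}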